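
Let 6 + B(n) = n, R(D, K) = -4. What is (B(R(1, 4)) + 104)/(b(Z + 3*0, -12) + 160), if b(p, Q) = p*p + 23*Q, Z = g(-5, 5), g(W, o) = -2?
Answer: -47/56 ≈ -0.83929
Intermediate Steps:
Z = -2
B(n) = -6 + n
b(p, Q) = p² + 23*Q
(B(R(1, 4)) + 104)/(b(Z + 3*0, -12) + 160) = ((-6 - 4) + 104)/(((-2 + 3*0)² + 23*(-12)) + 160) = (-10 + 104)/(((-2 + 0)² - 276) + 160) = 94/(((-2)² - 276) + 160) = 94/((4 - 276) + 160) = 94/(-272 + 160) = 94/(-112) = 94*(-1/112) = -47/56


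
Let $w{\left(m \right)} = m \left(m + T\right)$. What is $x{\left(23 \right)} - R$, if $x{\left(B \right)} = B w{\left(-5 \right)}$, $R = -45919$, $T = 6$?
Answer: $45804$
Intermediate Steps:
$w{\left(m \right)} = m \left(6 + m\right)$ ($w{\left(m \right)} = m \left(m + 6\right) = m \left(6 + m\right)$)
$x{\left(B \right)} = - 5 B$ ($x{\left(B \right)} = B \left(- 5 \left(6 - 5\right)\right) = B \left(\left(-5\right) 1\right) = B \left(-5\right) = - 5 B$)
$x{\left(23 \right)} - R = \left(-5\right) 23 - -45919 = -115 + 45919 = 45804$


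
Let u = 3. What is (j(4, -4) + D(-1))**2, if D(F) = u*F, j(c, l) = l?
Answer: 49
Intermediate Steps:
D(F) = 3*F
(j(4, -4) + D(-1))**2 = (-4 + 3*(-1))**2 = (-4 - 3)**2 = (-7)**2 = 49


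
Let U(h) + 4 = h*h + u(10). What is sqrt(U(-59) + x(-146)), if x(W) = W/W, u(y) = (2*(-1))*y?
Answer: sqrt(3458) ≈ 58.805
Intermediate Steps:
u(y) = -2*y
x(W) = 1
U(h) = -24 + h**2 (U(h) = -4 + (h*h - 2*10) = -4 + (h**2 - 20) = -4 + (-20 + h**2) = -24 + h**2)
sqrt(U(-59) + x(-146)) = sqrt((-24 + (-59)**2) + 1) = sqrt((-24 + 3481) + 1) = sqrt(3457 + 1) = sqrt(3458)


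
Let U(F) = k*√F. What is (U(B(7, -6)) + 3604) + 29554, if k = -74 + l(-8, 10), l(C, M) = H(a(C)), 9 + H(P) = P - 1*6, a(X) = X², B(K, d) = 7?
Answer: 33158 - 25*√7 ≈ 33092.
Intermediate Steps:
H(P) = -15 + P (H(P) = -9 + (P - 1*6) = -9 + (P - 6) = -9 + (-6 + P) = -15 + P)
l(C, M) = -15 + C²
k = -25 (k = -74 + (-15 + (-8)²) = -74 + (-15 + 64) = -74 + 49 = -25)
U(F) = -25*√F
(U(B(7, -6)) + 3604) + 29554 = (-25*√7 + 3604) + 29554 = (3604 - 25*√7) + 29554 = 33158 - 25*√7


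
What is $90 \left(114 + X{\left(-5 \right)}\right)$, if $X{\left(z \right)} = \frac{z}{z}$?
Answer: $10350$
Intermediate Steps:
$X{\left(z \right)} = 1$
$90 \left(114 + X{\left(-5 \right)}\right) = 90 \left(114 + 1\right) = 90 \cdot 115 = 10350$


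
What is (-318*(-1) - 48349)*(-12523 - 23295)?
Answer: 1720374358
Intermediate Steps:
(-318*(-1) - 48349)*(-12523 - 23295) = (318 - 48349)*(-35818) = -48031*(-35818) = 1720374358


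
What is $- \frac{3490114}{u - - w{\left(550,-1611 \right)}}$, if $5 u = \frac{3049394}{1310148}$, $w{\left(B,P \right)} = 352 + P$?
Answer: $\frac{11431414692180}{4122166133} \approx 2773.2$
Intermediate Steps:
$u = \frac{1524697}{3275370}$ ($u = \frac{3049394 \cdot \frac{1}{1310148}}{5} = \frac{1}{5} \cdot \frac{1524697}{655074} = \frac{1524697}{3275370} \approx 0.4655$)
$- \frac{3490114}{u - - w{\left(550,-1611 \right)}} = - \frac{3490114}{\frac{1524697}{3275370} - - (352 - 1611)} = - \frac{3490114}{\frac{1524697}{3275370} - \left(-1\right) \left(-1259\right)} = - \frac{3490114}{\frac{1524697}{3275370} - 1259} = - \frac{3490114}{- \frac{4122166133}{3275370}} = \left(-3490114\right) \left(- \frac{3275370}{4122166133}\right) = \frac{11431414692180}{4122166133}$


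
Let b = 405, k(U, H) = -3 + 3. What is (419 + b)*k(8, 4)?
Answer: 0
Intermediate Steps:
k(U, H) = 0
(419 + b)*k(8, 4) = (419 + 405)*0 = 824*0 = 0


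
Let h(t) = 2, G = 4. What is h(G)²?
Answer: 4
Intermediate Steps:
h(G)² = 2² = 4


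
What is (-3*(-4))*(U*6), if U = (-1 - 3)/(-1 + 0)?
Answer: 288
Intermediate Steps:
U = 4 (U = -4/(-1) = -4*(-1) = 4)
(-3*(-4))*(U*6) = (-3*(-4))*(4*6) = 12*24 = 288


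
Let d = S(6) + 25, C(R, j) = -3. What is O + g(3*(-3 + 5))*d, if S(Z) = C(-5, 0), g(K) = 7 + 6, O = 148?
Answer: 434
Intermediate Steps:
g(K) = 13
S(Z) = -3
d = 22 (d = -3 + 25 = 22)
O + g(3*(-3 + 5))*d = 148 + 13*22 = 148 + 286 = 434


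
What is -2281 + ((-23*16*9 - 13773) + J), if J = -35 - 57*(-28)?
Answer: -17805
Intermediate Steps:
J = 1561 (J = -35 + 1596 = 1561)
-2281 + ((-23*16*9 - 13773) + J) = -2281 + ((-23*16*9 - 13773) + 1561) = -2281 + ((-368*9 - 13773) + 1561) = -2281 + ((-3312 - 13773) + 1561) = -2281 + (-17085 + 1561) = -2281 - 15524 = -17805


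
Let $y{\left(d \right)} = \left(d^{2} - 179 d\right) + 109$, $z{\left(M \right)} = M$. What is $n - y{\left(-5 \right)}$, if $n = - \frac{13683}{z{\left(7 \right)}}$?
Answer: $- \frac{20886}{7} \approx -2983.7$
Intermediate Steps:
$y{\left(d \right)} = 109 + d^{2} - 179 d$
$n = - \frac{13683}{7} \approx -1954.7$
$n - y{\left(-5 \right)} = - \frac{13683}{7} - \left(109 + \left(-5\right)^{2} - -895\right) = - \frac{13683}{7} - \left(109 + 25 + 895\right) = - \frac{13683}{7} - 1029 = - \frac{20886}{7}$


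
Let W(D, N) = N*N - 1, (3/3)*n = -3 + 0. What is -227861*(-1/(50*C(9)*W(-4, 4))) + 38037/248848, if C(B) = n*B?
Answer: -27966252439/2519586000 ≈ -11.100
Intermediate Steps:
n = -3 (n = -3 + 0 = -3)
W(D, N) = -1 + N² (W(D, N) = N² - 1 = -1 + N²)
C(B) = -3*B
-227861*(-1/(50*C(9)*W(-4, 4))) + 38037/248848 = -227861*1/(1350*(-1 + 4²)) + 38037/248848 = -227861*1/(1350*(-1 + 16)) + 38037*(1/248848) = -227861/(1350*15) + 38037/248848 = -227861/20250 + 38037/248848 = -27966252439/2519586000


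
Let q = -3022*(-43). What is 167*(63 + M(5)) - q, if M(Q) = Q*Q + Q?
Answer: -114415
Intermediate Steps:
M(Q) = Q + Q**2 (M(Q) = Q**2 + Q = Q + Q**2)
q = 129946
167*(63 + M(5)) - q = 167*(63 + 5*(1 + 5)) - 1*129946 = 167*(63 + 5*6) - 129946 = 167*(63 + 30) - 129946 = 167*93 - 129946 = 15531 - 129946 = -114415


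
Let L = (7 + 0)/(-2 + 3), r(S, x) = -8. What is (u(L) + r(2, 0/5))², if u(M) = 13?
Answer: 25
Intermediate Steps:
L = 7 (L = 7/1 = 7*1 = 7)
(u(L) + r(2, 0/5))² = (13 - 8)² = 5² = 25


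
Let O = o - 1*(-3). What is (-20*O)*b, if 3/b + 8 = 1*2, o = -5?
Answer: -20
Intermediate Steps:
O = -2 (O = -5 - 1*(-3) = -5 + 3 = -2)
b = -1/2 (b = 3/(-8 + 1*2) = 3/(-8 + 2) = 3/(-6) = 3*(-1/6) = -1/2 ≈ -0.50000)
(-20*O)*b = -20*(-2)*(-1/2) = 40*(-1/2) = -20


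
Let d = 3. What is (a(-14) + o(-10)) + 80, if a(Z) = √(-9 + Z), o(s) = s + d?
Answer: 73 + I*√23 ≈ 73.0 + 4.7958*I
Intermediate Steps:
o(s) = 3 + s (o(s) = s + 3 = 3 + s)
(a(-14) + o(-10)) + 80 = (√(-9 - 14) + (3 - 10)) + 80 = (√(-23) - 7) + 80 = (I*√23 - 7) + 80 = (-7 + I*√23) + 80 = 73 + I*√23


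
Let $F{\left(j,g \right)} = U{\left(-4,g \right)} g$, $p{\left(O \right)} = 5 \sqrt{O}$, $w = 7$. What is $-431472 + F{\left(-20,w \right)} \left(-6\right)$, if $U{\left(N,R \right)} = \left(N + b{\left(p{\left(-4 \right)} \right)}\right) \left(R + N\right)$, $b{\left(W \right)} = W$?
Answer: $-430968 - 1260 i \approx -4.3097 \cdot 10^{5} - 1260.0 i$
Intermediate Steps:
$U{\left(N,R \right)} = \left(N + R\right) \left(N + 10 i\right)$ ($U{\left(N,R \right)} = \left(N + 5 \sqrt{-4}\right) \left(R + N\right) = \left(N + 5 \cdot 2 i\right) \left(N + R\right) = \left(N + 10 i\right) \left(N + R\right) = \left(N + R\right) \left(N + 10 i\right)$)
$F{\left(j,g \right)} = g \left(16 - 40 i - 4 g + 10 i g\right)$ ($F{\left(j,g \right)} = \left(\left(-4\right)^{2} - 4 g + 10 i \left(-4\right) + 10 i g\right) g = \left(16 - 4 g - 40 i + 10 i g\right) g = \left(16 - 40 i - 4 g + 10 i g\right) g = g \left(16 - 40 i - 4 g + 10 i g\right)$)
$-431472 + F{\left(-20,w \right)} \left(-6\right) = -431472 + 2 \cdot 7 \left(8 - 20 i + 7 \left(-2 + 5 i\right)\right) \left(-6\right) = -431472 + 2 \cdot 7 \left(8 - 20 i - \left(14 - 35 i\right)\right) \left(-6\right) = -431472 + 2 \cdot 7 \left(-6 + 15 i\right) \left(-6\right) = -431472 + \left(-84 + 210 i\right) \left(-6\right) = -431472 + \left(504 - 1260 i\right) = -430968 - 1260 i$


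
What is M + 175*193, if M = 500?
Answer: 34275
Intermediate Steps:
M + 175*193 = 500 + 175*193 = 500 + 33775 = 34275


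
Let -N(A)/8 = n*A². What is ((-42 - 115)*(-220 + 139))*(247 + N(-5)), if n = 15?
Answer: -35009901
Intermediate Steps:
N(A) = -120*A²
((-42 - 115)*(-220 + 139))*(247 + N(-5)) = ((-42 - 115)*(-220 + 139))*(247 - 120*(-5)²) = (-157*(-81))*(247 - 120*25) = 12717*(247 - 3000) = 12717*(-2753) = -35009901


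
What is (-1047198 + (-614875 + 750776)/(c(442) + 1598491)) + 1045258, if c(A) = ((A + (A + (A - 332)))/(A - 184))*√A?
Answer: -82486429909459237789/42520641722926943 - 8713020813*√442/42520641722926943 ≈ -1939.9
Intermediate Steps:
c(A) = √A*(-332 + 3*A)/(-184 + A) (c(A) = ((A + (A + (-332 + A)))/(-184 + A))*√A = ((A + (-332 + 2*A))/(-184 + A))*√A = ((-332 + 3*A)/(-184 + A))*√A = √A*(-332 + 3*A)/(-184 + A))
(-1047198 + (-614875 + 750776)/(c(442) + 1598491)) + 1045258 = (-1047198 + (-614875 + 750776)/(√442*(-332 + 3*442)/(-184 + 442) + 1598491)) + 1045258 = (-1047198 + 135901/(√442*(-332 + 1326)/258 + 1598491)) + 1045258 = (-1047198 + 135901/(√442*(1/258)*994 + 1598491)) + 1045258 = (-1047198 + 135901/(497*√442/129 + 1598491)) + 1045258 = (-1047198 + 135901/(1598491 + 497*√442/129)) + 1045258 = -1940 + 135901/(1598491 + 497*√442/129)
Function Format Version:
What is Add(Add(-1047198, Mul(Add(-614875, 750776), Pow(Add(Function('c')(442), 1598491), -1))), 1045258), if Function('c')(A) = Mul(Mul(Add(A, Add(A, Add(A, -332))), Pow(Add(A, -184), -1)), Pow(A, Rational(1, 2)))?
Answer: Add(Rational(-82486429909459237789, 42520641722926943), Mul(Rational(-8713020813, 42520641722926943), Pow(442, Rational(1, 2)))) ≈ -1939.9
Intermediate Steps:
Function('c')(A) = Mul(Pow(A, Rational(1, 2)), Pow(Add(-184, A), -1), Add(-332, Mul(3, A))) (Function('c')(A) = Mul(Mul(Add(A, Add(A, Add(-332, A))), Pow(Add(-184, A), -1)), Pow(A, Rational(1, 2))) = Mul(Mul(Add(A, Add(-332, Mul(2, A))), Pow(Add(-184, A), -1)), Pow(A, Rational(1, 2))) = Mul(Mul(Add(-332, Mul(3, A)), Pow(Add(-184, A), -1)), Pow(A, Rational(1, 2))) = Mul(Mul(Pow(Add(-184, A), -1), Add(-332, Mul(3, A))), Pow(A, Rational(1, 2))) = Mul(Pow(A, Rational(1, 2)), Pow(Add(-184, A), -1), Add(-332, Mul(3, A))))
Add(Add(-1047198, Mul(Add(-614875, 750776), Pow(Add(Function('c')(442), 1598491), -1))), 1045258) = Add(Add(-1047198, Mul(Add(-614875, 750776), Pow(Add(Mul(Pow(442, Rational(1, 2)), Pow(Add(-184, 442), -1), Add(-332, Mul(3, 442))), 1598491), -1))), 1045258) = Add(Add(-1047198, Mul(135901, Pow(Add(Mul(Pow(442, Rational(1, 2)), Pow(258, -1), Add(-332, 1326)), 1598491), -1))), 1045258) = Add(Add(-1047198, Mul(135901, Pow(Add(Mul(Pow(442, Rational(1, 2)), Rational(1, 258), 994), 1598491), -1))), 1045258) = Add(Add(-1047198, Mul(135901, Pow(Add(Mul(Rational(497, 129), Pow(442, Rational(1, 2))), 1598491), -1))), 1045258) = Add(Add(-1047198, Mul(135901, Pow(Add(1598491, Mul(Rational(497, 129), Pow(442, Rational(1, 2)))), -1))), 1045258) = Add(-1940, Mul(135901, Pow(Add(1598491, Mul(Rational(497, 129), Pow(442, Rational(1, 2)))), -1)))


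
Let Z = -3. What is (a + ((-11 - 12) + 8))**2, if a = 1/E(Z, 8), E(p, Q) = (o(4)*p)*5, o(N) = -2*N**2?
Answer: 51825601/230400 ≈ 224.94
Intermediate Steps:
E(p, Q) = -160*p (E(p, Q) = ((-2*4**2)*p)*5 = ((-2*16)*p)*5 = -32*p*5 = -160*p)
a = 1/480 (a = 1/(-160*(-3)) = 1/480 ≈ 0.0020833)
(a + ((-11 - 12) + 8))**2 = (1/480 + ((-11 - 12) + 8))**2 = (1/480 + (-23 + 8))**2 = (1/480 - 15)**2 = (-7199/480)**2 = 51825601/230400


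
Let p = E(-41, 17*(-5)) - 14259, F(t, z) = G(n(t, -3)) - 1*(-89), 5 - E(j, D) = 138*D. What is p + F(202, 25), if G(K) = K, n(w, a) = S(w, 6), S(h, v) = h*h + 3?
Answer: 38372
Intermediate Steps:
S(h, v) = 3 + h² (S(h, v) = h² + 3 = 3 + h²)
n(w, a) = 3 + w²
E(j, D) = 5 - 138*D
F(t, z) = 92 + t² (F(t, z) = (3 + t²) - 1*(-89) = (3 + t²) + 89 = 92 + t²)
p = -2524 (p = (5 - 2346*(-5)) - 14259 = (5 - 138*(-85)) - 14259 = (5 + 11730) - 14259 = 11735 - 14259 = -2524)
p + F(202, 25) = -2524 + (92 + 202²) = -2524 + (92 + 40804) = -2524 + 40896 = 38372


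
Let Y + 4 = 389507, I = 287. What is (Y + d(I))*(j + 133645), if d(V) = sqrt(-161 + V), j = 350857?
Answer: 188714982506 + 1453506*sqrt(14) ≈ 1.8872e+11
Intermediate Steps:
Y = 389503 (Y = -4 + 389507 = 389503)
(Y + d(I))*(j + 133645) = (389503 + sqrt(-161 + 287))*(350857 + 133645) = (389503 + sqrt(126))*484502 = (389503 + 3*sqrt(14))*484502 = 188714982506 + 1453506*sqrt(14)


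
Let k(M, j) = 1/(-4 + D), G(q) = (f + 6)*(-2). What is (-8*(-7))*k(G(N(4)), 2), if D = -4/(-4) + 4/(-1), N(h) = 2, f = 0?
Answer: -8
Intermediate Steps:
G(q) = -12 (G(q) = (0 + 6)*(-2) = 6*(-2) = -12)
D = -3 (D = -4*(-1/4) + 4*(-1) = 1 - 4 = -3)
k(M, j) = -1/7 (k(M, j) = 1/(-4 - 3) = 1/(-7) = -1/7)
(-8*(-7))*k(G(N(4)), 2) = -8*(-7)*(-1/7) = 56*(-1/7) = -8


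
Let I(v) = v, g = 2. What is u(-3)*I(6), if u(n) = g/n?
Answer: -4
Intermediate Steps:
u(n) = 2/n
u(-3)*I(6) = (2/(-3))*6 = (2*(-1/3))*6 = -2/3*6 = -4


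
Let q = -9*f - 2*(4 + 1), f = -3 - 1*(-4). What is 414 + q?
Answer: 395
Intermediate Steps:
f = 1 (f = -3 + 4 = 1)
q = -19 (q = -9*1 - 2*(4 + 1) = -9 - 2*5 = -9 - 10 = -19)
414 + q = 414 - 19 = 395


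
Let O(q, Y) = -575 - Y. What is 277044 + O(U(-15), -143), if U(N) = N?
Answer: 276612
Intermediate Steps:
277044 + O(U(-15), -143) = 277044 + (-575 - 1*(-143)) = 277044 + (-575 + 143) = 277044 - 432 = 276612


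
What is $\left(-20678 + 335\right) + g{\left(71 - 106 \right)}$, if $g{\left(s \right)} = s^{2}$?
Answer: $-19118$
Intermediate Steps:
$\left(-20678 + 335\right) + g{\left(71 - 106 \right)} = \left(-20678 + 335\right) + \left(71 - 106\right)^{2} = -20343 + \left(-35\right)^{2} = -20343 + 1225 = -19118$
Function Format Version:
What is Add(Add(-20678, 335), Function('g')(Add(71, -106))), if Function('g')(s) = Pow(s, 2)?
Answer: -19118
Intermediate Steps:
Add(Add(-20678, 335), Function('g')(Add(71, -106))) = Add(Add(-20678, 335), Pow(Add(71, -106), 2)) = Add(-20343, Pow(-35, 2)) = Add(-20343, 1225) = -19118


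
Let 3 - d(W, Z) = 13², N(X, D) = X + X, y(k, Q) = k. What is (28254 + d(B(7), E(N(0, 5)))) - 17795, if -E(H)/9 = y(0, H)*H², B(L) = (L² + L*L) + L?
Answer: 10293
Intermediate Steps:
B(L) = L + 2*L² (B(L) = (L² + L²) + L = 2*L² + L = L + 2*L²)
N(X, D) = 2*X
E(H) = 0 (E(H) = -0*H² = -9*0 = 0)
d(W, Z) = -166 (d(W, Z) = 3 - 1*13² = 3 - 1*169 = 3 - 169 = -166)
(28254 + d(B(7), E(N(0, 5)))) - 17795 = (28254 - 166) - 17795 = 28088 - 17795 = 10293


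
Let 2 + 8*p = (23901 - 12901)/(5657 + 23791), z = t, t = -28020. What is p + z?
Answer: -825138947/29448 ≈ -28020.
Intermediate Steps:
z = -28020
p = -5987/29448 (p = -¼ + ((23901 - 12901)/(5657 + 23791))/8 = -¼ + (11000/29448)/8 = -¼ + (11000*(1/29448))/8 = -¼ + (⅛)*(1375/3681) = -¼ + 1375/29448 = -5987/29448 ≈ -0.20331)
p + z = -5987/29448 - 28020 = -825138947/29448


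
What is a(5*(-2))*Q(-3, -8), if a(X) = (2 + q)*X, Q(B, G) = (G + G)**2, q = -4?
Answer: 5120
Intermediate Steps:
Q(B, G) = 4*G**2 (Q(B, G) = (2*G)**2 = 4*G**2)
a(X) = -2*X (a(X) = (2 - 4)*X = -2*X)
a(5*(-2))*Q(-3, -8) = (-10*(-2))*(4*(-8)**2) = (-2*(-10))*(4*64) = 20*256 = 5120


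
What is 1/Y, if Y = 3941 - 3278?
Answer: 1/663 ≈ 0.0015083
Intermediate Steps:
Y = 663
1/Y = 1/663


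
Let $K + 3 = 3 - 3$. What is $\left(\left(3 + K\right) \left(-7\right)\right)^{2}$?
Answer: $0$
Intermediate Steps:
$K = -3$ ($K = -3 + \left(3 - 3\right) = -3 + 0 = -3$)
$\left(\left(3 + K\right) \left(-7\right)\right)^{2} = \left(\left(3 - 3\right) \left(-7\right)\right)^{2} = \left(0 \left(-7\right)\right)^{2} = 0^{2} = 0$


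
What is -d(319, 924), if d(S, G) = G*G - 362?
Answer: -853414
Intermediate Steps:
d(S, G) = -362 + G**2 (d(S, G) = G**2 - 362 = -362 + G**2)
-d(319, 924) = -(-362 + 924**2) = -(-362 + 853776) = -1*853414 = -853414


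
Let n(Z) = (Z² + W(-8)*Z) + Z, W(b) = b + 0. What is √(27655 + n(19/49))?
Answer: √66393499/49 ≈ 166.29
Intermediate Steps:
W(b) = b
n(Z) = Z² - 7*Z (n(Z) = (Z² - 8*Z) + Z = Z² - 7*Z)
√(27655 + n(19/49)) = √(27655 + (19/49)*(-7 + 19/49)) = √(27655 + (19*(1/49))*(-7 + 19*(1/49))) = √(27655 + 19*(-7 + 19/49)/49) = √(27655 + (19/49)*(-324/49)) = √(27655 - 6156/2401) = √(66393499/2401) = √66393499/49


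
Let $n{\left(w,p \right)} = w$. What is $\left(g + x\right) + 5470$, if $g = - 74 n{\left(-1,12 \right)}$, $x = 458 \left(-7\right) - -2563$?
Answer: $4901$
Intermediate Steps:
$x = -643$ ($x = -3206 + 2563 = -643$)
$g = 74$ ($g = \left(-74\right) \left(-1\right) = 74$)
$\left(g + x\right) + 5470 = \left(74 - 643\right) + 5470 = -569 + 5470 = 4901$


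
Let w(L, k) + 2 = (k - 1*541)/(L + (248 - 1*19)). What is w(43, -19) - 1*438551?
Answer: -7455436/17 ≈ -4.3856e+5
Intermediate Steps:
w(L, k) = -2 + (-541 + k)/(229 + L) (w(L, k) = -2 + (k - 1*541)/(L + (248 - 1*19)) = -2 + (k - 541)/(L + (248 - 19)) = -2 + (-541 + k)/(L + 229) = -2 + (-541 + k)/(229 + L))
w(43, -19) - 1*438551 = (-999 - 19 - 2*43)/(229 + 43) - 1*438551 = (-999 - 19 - 86)/272 - 438551 = (1/272)*(-1104) - 438551 = -69/17 - 438551 = -7455436/17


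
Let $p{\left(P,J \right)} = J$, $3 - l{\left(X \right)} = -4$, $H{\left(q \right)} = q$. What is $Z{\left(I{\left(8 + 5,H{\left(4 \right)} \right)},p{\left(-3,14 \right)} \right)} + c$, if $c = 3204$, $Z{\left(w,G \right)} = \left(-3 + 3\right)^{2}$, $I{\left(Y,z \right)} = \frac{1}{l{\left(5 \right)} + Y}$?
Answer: $3204$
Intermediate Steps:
$l{\left(X \right)} = 7$ ($l{\left(X \right)} = 3 - -4 = 3 + 4 = 7$)
$I{\left(Y,z \right)} = \frac{1}{7 + Y}$
$Z{\left(w,G \right)} = 0$ ($Z{\left(w,G \right)} = 0^{2} = 0$)
$Z{\left(I{\left(8 + 5,H{\left(4 \right)} \right)},p{\left(-3,14 \right)} \right)} + c = 0 + 3204 = 3204$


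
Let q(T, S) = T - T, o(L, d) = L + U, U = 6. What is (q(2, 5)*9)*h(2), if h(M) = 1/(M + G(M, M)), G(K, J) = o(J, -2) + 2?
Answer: 0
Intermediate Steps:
o(L, d) = 6 + L (o(L, d) = L + 6 = 6 + L)
G(K, J) = 8 + J (G(K, J) = (6 + J) + 2 = 8 + J)
q(T, S) = 0
h(M) = 1/(8 + 2*M) (h(M) = 1/(M + (8 + M)) = 1/(8 + 2*M))
(q(2, 5)*9)*h(2) = (0*9)*(1/(2*(4 + 2))) = 0*((½)/6) = 0*((½)*(⅙)) = 0*(1/12) = 0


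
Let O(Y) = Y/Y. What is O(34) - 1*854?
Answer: -853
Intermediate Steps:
O(Y) = 1
O(34) - 1*854 = 1 - 1*854 = 1 - 854 = -853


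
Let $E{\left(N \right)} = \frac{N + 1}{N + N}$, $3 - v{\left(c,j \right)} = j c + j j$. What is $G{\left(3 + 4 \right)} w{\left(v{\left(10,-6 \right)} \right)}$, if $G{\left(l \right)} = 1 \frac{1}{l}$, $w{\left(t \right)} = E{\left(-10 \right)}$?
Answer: $\frac{9}{140} \approx 0.064286$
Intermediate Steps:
$v{\left(c,j \right)} = 3 - j^{2} - c j$ ($v{\left(c,j \right)} = 3 - \left(j c + j j\right) = 3 - \left(c j + j^{2}\right) = 3 - \left(j^{2} + c j\right) = 3 - j^{2} - c j$)
$E{\left(N \right)} = \frac{1 + N}{2 N}$
$w{\left(t \right)} = \frac{9}{20}$ ($w{\left(t \right)} = \frac{1 - 10}{2 \left(-10\right)} = \frac{1}{2} \left(- \frac{1}{10}\right) \left(-9\right) = \frac{9}{20}$)
$G{\left(l \right)} = \frac{1}{l}$
$G{\left(3 + 4 \right)} w{\left(v{\left(10,-6 \right)} \right)} = \frac{1}{3 + 4} \cdot \frac{9}{20} = \frac{1}{7} \cdot \frac{9}{20} = \frac{9}{140}$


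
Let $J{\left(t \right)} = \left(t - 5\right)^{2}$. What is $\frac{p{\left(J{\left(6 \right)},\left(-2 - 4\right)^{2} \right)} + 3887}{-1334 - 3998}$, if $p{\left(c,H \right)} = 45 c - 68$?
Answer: $- \frac{966}{1333} \approx -0.72468$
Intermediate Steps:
$J{\left(t \right)} = \left(-5 + t\right)^{2}$
$p{\left(c,H \right)} = -68 + 45 c$
$\frac{p{\left(J{\left(6 \right)},\left(-2 - 4\right)^{2} \right)} + 3887}{-1334 - 3998} = \frac{\left(-68 + 45 \left(-5 + 6\right)^{2}\right) + 3887}{-1334 - 3998} = \frac{\left(-68 + 45 \cdot 1^{2}\right) + 3887}{-5332} = \left(\left(-68 + 45 \cdot 1\right) + 3887\right) \left(- \frac{1}{5332}\right) = \left(\left(-68 + 45\right) + 3887\right) \left(- \frac{1}{5332}\right) = \left(-23 + 3887\right) \left(- \frac{1}{5332}\right) = 3864 \left(- \frac{1}{5332}\right) = - \frac{966}{1333}$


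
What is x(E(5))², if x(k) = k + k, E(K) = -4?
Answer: 64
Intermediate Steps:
x(k) = 2*k
x(E(5))² = (2*(-4))² = (-8)² = 64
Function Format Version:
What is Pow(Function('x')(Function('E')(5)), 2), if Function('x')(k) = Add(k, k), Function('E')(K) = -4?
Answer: 64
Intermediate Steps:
Function('x')(k) = Mul(2, k)
Pow(Function('x')(Function('E')(5)), 2) = Pow(Mul(2, -4), 2) = Pow(-8, 2) = 64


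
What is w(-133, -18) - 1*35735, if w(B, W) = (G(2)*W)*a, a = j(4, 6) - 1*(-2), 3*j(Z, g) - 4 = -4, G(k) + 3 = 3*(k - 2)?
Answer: -35627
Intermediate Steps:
G(k) = -9 + 3*k (G(k) = -3 + 3*(k - 2) = -3 + 3*(-2 + k) = -3 + (-6 + 3*k) = -9 + 3*k)
j(Z, g) = 0 (j(Z, g) = 4/3 + (1/3)*(-4) = 4/3 - 4/3 = 0)
a = 2 (a = 0 - 1*(-2) = 0 + 2 = 2)
w(B, W) = -6*W (w(B, W) = ((-9 + 3*2)*W)*2 = ((-9 + 6)*W)*2 = -3*W*2 = -6*W)
w(-133, -18) - 1*35735 = -6*(-18) - 1*35735 = 108 - 35735 = -35627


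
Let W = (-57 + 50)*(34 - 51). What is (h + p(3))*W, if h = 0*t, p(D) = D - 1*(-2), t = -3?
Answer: 595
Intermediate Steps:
p(D) = 2 + D (p(D) = D + 2 = 2 + D)
W = 119 (W = -7*(-17) = 119)
h = 0 (h = 0*(-3) = 0)
(h + p(3))*W = (0 + (2 + 3))*119 = (0 + 5)*119 = 5*119 = 595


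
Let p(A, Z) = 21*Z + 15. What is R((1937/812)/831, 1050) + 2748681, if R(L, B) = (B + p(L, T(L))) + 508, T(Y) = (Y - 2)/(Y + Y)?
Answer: 10626184249/3874 ≈ 2.7429e+6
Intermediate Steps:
T(Y) = (-2 + Y)/(2*Y) (T(Y) = (-2 + Y)/((2*Y)) = (-2 + Y)*(1/(2*Y)) = (-2 + Y)/(2*Y))
p(A, Z) = 15 + 21*Z
R(L, B) = 523 + B + 21*(-2 + L)/(2*L) (R(L, B) = (B + (15 + 21*((-2 + L)/(2*L)))) + 508 = (B + (15 + 21*(-2 + L)/(2*L))) + 508 = (15 + B + 21*(-2 + L)/(2*L)) + 508 = 523 + B + 21*(-2 + L)/(2*L))
R((1937/812)/831, 1050) + 2748681 = (1067/2 + 1050 - 21/((1937/812)/831)) + 2748681 = (1067/2 + 1050 - 21/((1937*(1/812))*(1/831))) + 2748681 = (1067/2 + 1050 - 21/((1937/812)*(1/831))) + 2748681 = (1067/2 + 1050 - 21/1937/674772) + 2748681 = (1067/2 + 1050 - 21*674772/1937) + 2748681 = (1067/2 + 1050 - 14170212/1937) + 2748681 = -22205945/3874 + 2748681 = 10626184249/3874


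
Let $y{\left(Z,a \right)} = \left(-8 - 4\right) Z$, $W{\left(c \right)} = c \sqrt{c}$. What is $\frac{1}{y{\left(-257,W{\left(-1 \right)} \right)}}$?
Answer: $\frac{1}{3084} \approx 0.00032425$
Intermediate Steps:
$W{\left(c \right)} = c^{\frac{3}{2}}$
$y{\left(Z,a \right)} = - 12 Z$
$\frac{1}{y{\left(-257,W{\left(-1 \right)} \right)}} = \frac{1}{\left(-12\right) \left(-257\right)} = \frac{1}{3084}$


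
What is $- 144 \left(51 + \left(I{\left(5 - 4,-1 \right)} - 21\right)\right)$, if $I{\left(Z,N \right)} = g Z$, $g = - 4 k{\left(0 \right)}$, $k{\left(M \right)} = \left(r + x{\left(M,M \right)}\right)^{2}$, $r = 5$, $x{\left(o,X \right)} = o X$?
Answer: $10080$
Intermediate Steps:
$x{\left(o,X \right)} = X o$
$k{\left(M \right)} = \left(5 + M^{2}\right)^{2}$ ($k{\left(M \right)} = \left(5 + M M\right)^{2} = \left(5 + M^{2}\right)^{2}$)
$g = -100$ ($g = - 4 \left(5 + 0^{2}\right)^{2} = - 4 \left(5 + 0\right)^{2} = - 4 \cdot 5^{2} = \left(-4\right) 25 = -100$)
$I{\left(Z,N \right)} = - 100 Z$
$- 144 \left(51 + \left(I{\left(5 - 4,-1 \right)} - 21\right)\right) = - 144 \left(51 - \left(21 + 100 \left(5 - 4\right)\right)\right) = - 144 \left(51 - 121\right) = \left(-144\right) \left(-70\right) = 10080$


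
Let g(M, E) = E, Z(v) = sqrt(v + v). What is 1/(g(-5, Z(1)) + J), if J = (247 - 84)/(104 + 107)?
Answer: -34393/62473 + 44521*sqrt(2)/62473 ≈ 0.45730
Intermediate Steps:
Z(v) = sqrt(2)*sqrt(v) (Z(v) = sqrt(2*v) = sqrt(2)*sqrt(v))
J = 163/211 ≈ 0.77251
1/(g(-5, Z(1)) + J) = 1/(sqrt(2)*sqrt(1) + 163/211) = 1/(sqrt(2)*1 + 163/211) = 1/(sqrt(2) + 163/211) = 1/(163/211 + sqrt(2))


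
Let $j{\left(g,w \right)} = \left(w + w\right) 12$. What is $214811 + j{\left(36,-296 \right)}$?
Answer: $207707$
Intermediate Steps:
$j{\left(g,w \right)} = 24 w$ ($j{\left(g,w \right)} = 2 w 12 = 24 w$)
$214811 + j{\left(36,-296 \right)} = 214811 + 24 \left(-296\right) = 214811 - 7104 = 207707$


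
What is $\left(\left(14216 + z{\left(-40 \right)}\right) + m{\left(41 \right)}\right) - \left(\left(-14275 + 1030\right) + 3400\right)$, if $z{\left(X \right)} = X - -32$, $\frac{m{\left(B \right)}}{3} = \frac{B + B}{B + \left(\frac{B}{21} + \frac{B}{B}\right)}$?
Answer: $\frac{22206085}{923} \approx 24059.0$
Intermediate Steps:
$m{\left(B \right)} = \frac{6 B}{1 + \frac{22 B}{21}}$ ($m{\left(B \right)} = 3 \frac{B + B}{B + \left(\frac{B}{21} + \frac{B}{B}\right)} = 3 \frac{2 B}{B + \left(B \frac{1}{21} + 1\right)} = 3 \frac{2 B}{B + \left(\frac{B}{21} + 1\right)} = 3 \frac{2 B}{B + \left(1 + \frac{B}{21}\right)} = 3 \frac{2 B}{1 + \frac{22 B}{21}} = \frac{6 B}{1 + \frac{22 B}{21}}$)
$z{\left(X \right)} = 32 + X$ ($z{\left(X \right)} = X + 32 = 32 + X$)
$\left(\left(14216 + z{\left(-40 \right)}\right) + m{\left(41 \right)}\right) - \left(\left(-14275 + 1030\right) + 3400\right) = \left(\left(14216 + \left(32 - 40\right)\right) + 126 \cdot 41 \frac{1}{21 + 22 \cdot 41}\right) - \left(\left(-14275 + 1030\right) + 3400\right) = \left(\left(14216 - 8\right) + 126 \cdot 41 \frac{1}{21 + 902}\right) - \left(-13245 + 3400\right) = \left(14208 + 126 \cdot 41 \cdot \frac{1}{923}\right) - -9845 = \left(14208 + 126 \cdot 41 \cdot \frac{1}{923}\right) + 9845 = \left(14208 + \frac{5166}{923}\right) + 9845 = \frac{13119150}{923} + 9845 = \frac{22206085}{923}$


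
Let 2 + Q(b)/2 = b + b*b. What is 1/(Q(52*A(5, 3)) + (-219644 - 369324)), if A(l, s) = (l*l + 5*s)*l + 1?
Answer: 1/217920540 ≈ 4.5888e-9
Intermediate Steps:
A(l, s) = 1 + l*(l² + 5*s) (A(l, s) = (l² + 5*s)*l + 1 = l*(l² + 5*s) + 1 = 1 + l*(l² + 5*s))
Q(b) = -4 + 2*b + 2*b² (Q(b) = -4 + 2*(b + b*b) = -4 + 2*(b + b²) = -4 + (2*b + 2*b²) = -4 + 2*b + 2*b²)
1/(Q(52*A(5, 3)) + (-219644 - 369324)) = 1/((-4 + 2*(52*(1 + 5³ + 5*5*3)) + 2*(52*(1 + 5³ + 5*5*3))²) + (-219644 - 369324)) = 1/((-4 + 2*(52*(1 + 125 + 75)) + 2*(52*(1 + 125 + 75))²) - 588968) = 1/((-4 + 2*(52*201) + 2*(52*201)²) - 588968) = 1/((-4 + 2*10452 + 2*10452²) - 588968) = 1/((-4 + 20904 + 2*109244304) - 588968) = 1/((-4 + 20904 + 218488608) - 588968) = 1/(218509508 - 588968) = 1/217920540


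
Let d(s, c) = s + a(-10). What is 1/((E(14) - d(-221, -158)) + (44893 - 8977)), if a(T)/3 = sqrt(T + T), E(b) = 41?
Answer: 18089/654423932 + 3*I*sqrt(5)/654423932 ≈ 2.7641e-5 + 1.0251e-8*I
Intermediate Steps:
a(T) = 3*sqrt(2)*sqrt(T) (a(T) = 3*sqrt(T + T) = 3*sqrt(2*T) = 3*(sqrt(2)*sqrt(T)) = 3*sqrt(2)*sqrt(T))
d(s, c) = s + 6*I*sqrt(5) (d(s, c) = s + 3*sqrt(2)*sqrt(-10) = s + 3*sqrt(2)*(I*sqrt(10)) = s + 6*I*sqrt(5))
1/((E(14) - d(-221, -158)) + (44893 - 8977)) = 1/((41 - (-221 + 6*I*sqrt(5))) + (44893 - 8977)) = 1/((41 + (221 - 6*I*sqrt(5))) + 35916) = 1/((262 - 6*I*sqrt(5)) + 35916) = 1/(36178 - 6*I*sqrt(5))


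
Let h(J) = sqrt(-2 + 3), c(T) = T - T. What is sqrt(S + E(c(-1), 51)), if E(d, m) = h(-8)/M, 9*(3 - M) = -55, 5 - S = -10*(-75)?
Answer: I*sqrt(5008642)/82 ≈ 27.293*I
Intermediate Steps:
S = -745 (S = 5 - (-10)*(-75) = 5 - 1*750 = 5 - 750 = -745)
M = 82/9 (M = 3 - 1/9*(-55) = 3 + 55/9 = 82/9 ≈ 9.1111)
c(T) = 0
h(J) = 1 (h(J) = sqrt(1) = 1)
E(d, m) = 9/82 (E(d, m) = 1/(82/9) = 1*(9/82) = 9/82)
sqrt(S + E(c(-1), 51)) = sqrt(-745 + 9/82) = sqrt(-61081/82) = I*sqrt(5008642)/82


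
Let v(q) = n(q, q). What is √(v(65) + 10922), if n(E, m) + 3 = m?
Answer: 2*√2746 ≈ 104.80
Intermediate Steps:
n(E, m) = -3 + m
v(q) = -3 + q
√(v(65) + 10922) = √((-3 + 65) + 10922) = √(62 + 10922) = √10984 = 2*√2746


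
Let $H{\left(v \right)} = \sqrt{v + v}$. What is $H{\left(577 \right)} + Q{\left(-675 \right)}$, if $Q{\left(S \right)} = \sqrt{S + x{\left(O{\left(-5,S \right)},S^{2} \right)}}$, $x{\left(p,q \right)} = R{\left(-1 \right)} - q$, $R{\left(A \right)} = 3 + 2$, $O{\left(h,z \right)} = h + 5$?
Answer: $\sqrt{1154} + i \sqrt{456295} \approx 33.971 + 675.5 i$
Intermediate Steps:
$O{\left(h,z \right)} = 5 + h$
$R{\left(A \right)} = 5$
$x{\left(p,q \right)} = 5 - q$
$Q{\left(S \right)} = \sqrt{5 + S - S^{2}}$ ($Q{\left(S \right)} = \sqrt{S - \left(-5 + S^{2}\right)} = \sqrt{5 + S - S^{2}}$)
$H{\left(v \right)} = \sqrt{2} \sqrt{v}$ ($H{\left(v \right)} = \sqrt{2 v} = \sqrt{2} \sqrt{v}$)
$H{\left(577 \right)} + Q{\left(-675 \right)} = \sqrt{2} \sqrt{577} + \sqrt{5 - 675 - \left(-675\right)^{2}} = \sqrt{1154} + \sqrt{5 - 675 - 455625} = \sqrt{1154} + \sqrt{-456295} = \sqrt{1154} + i \sqrt{456295}$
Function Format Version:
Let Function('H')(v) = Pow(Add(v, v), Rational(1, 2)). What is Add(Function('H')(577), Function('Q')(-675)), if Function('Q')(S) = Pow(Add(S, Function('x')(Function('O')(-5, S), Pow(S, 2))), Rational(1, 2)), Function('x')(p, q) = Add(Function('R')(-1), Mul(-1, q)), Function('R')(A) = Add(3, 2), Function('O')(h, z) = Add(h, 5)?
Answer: Add(Pow(1154, Rational(1, 2)), Mul(I, Pow(456295, Rational(1, 2)))) ≈ Add(33.971, Mul(675.50, I))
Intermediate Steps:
Function('O')(h, z) = Add(5, h)
Function('R')(A) = 5
Function('x')(p, q) = Add(5, Mul(-1, q))
Function('Q')(S) = Pow(Add(5, S, Mul(-1, Pow(S, 2))), Rational(1, 2)) (Function('Q')(S) = Pow(Add(S, Add(5, Mul(-1, Pow(S, 2)))), Rational(1, 2)) = Pow(Add(5, S, Mul(-1, Pow(S, 2))), Rational(1, 2)))
Function('H')(v) = Mul(Pow(2, Rational(1, 2)), Pow(v, Rational(1, 2))) (Function('H')(v) = Pow(Mul(2, v), Rational(1, 2)) = Mul(Pow(2, Rational(1, 2)), Pow(v, Rational(1, 2))))
Add(Function('H')(577), Function('Q')(-675)) = Add(Mul(Pow(2, Rational(1, 2)), Pow(577, Rational(1, 2))), Pow(Add(5, -675, Mul(-1, Pow(-675, 2))), Rational(1, 2))) = Add(Pow(1154, Rational(1, 2)), Pow(Add(5, -675, Mul(-1, 455625)), Rational(1, 2))) = Add(Pow(1154, Rational(1, 2)), Pow(Add(5, -675, -455625), Rational(1, 2))) = Add(Pow(1154, Rational(1, 2)), Pow(-456295, Rational(1, 2))) = Add(Pow(1154, Rational(1, 2)), Mul(I, Pow(456295, Rational(1, 2))))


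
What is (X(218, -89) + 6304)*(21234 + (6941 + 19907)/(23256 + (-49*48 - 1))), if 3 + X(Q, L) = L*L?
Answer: 6312877715300/20903 ≈ 3.0201e+8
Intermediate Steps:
X(Q, L) = -3 + L**2 (X(Q, L) = -3 + L*L = -3 + L**2)
(X(218, -89) + 6304)*(21234 + (6941 + 19907)/(23256 + (-49*48 - 1))) = ((-3 + (-89)**2) + 6304)*(21234 + (6941 + 19907)/(23256 + (-49*48 - 1))) = ((-3 + 7921) + 6304)*(21234 + 26848/(23256 + (-2352 - 1))) = (7918 + 6304)*(21234 + 26848/(23256 - 2353)) = 14222*(21234 + 26848/20903) = 14222*(443881150/20903) = 6312877715300/20903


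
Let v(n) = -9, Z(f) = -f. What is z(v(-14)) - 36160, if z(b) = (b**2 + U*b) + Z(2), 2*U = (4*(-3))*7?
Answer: -35703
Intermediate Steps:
U = -42 (U = ((4*(-3))*7)/2 = (-12*7)/2 = (1/2)*(-84) = -42)
z(b) = -2 + b**2 - 42*b (z(b) = (b**2 - 42*b) - 1*2 = (b**2 - 42*b) - 2 = -2 + b**2 - 42*b)
z(v(-14)) - 36160 = (-2 + (-9)**2 - 42*(-9)) - 36160 = (-2 + 81 + 378) - 36160 = 457 - 36160 = -35703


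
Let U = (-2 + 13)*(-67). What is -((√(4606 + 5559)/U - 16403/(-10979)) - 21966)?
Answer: 241148311/10979 + √10165/737 ≈ 21965.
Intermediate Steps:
U = -737 (U = 11*(-67) = -737)
-((√(4606 + 5559)/U - 16403/(-10979)) - 21966) = -((√(4606 + 5559)/(-737) - 16403/(-10979)) - 21966) = -((√10165*(-1/737) - 16403*(-1/10979)) - 21966) = -((-√10165/737 + 16403/10979) - 21966) = -((16403/10979 - √10165/737) - 21966) = -(-241148311/10979 - √10165/737) = 241148311/10979 + √10165/737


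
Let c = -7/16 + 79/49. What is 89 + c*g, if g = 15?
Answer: 83591/784 ≈ 106.62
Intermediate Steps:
c = 921/784 (c = -7*1/16 + 79*(1/49) = -7/16 + 79/49 = 921/784 ≈ 1.1747)
89 + c*g = 89 + (921/784)*15 = 89 + 13815/784 = 83591/784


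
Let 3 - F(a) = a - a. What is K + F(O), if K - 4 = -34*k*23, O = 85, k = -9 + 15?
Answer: -4685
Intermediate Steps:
k = 6
F(a) = 3 (F(a) = 3 - (a - a) = 3 - 1*0 = 3 + 0 = 3)
K = -4688 (K = 4 - 34*6*23 = 4 - 204*23 = 4 - 4692 = -4688)
K + F(O) = -4688 + 3 = -4685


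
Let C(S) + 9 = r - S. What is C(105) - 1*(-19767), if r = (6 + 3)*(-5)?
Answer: 19608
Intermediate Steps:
r = -45 (r = 9*(-5) = -45)
C(S) = -54 - S (C(S) = -9 + (-45 - S) = -54 - S)
C(105) - 1*(-19767) = (-54 - 1*105) - 1*(-19767) = (-54 - 105) + 19767 = -159 + 19767 = 19608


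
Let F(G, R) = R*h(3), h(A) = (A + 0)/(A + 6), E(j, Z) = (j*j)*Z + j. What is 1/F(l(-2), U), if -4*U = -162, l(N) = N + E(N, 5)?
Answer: 2/27 ≈ 0.074074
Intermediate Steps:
E(j, Z) = j + Z*j**2 (E(j, Z) = j**2*Z + j = Z*j**2 + j = j + Z*j**2)
h(A) = A/(6 + A)
l(N) = N + N*(1 + 5*N)
U = 81/2 (U = -1/4*(-162) = 81/2 ≈ 40.500)
F(G, R) = R/3 (F(G, R) = R*(3/(6 + 3)) = R*(3/9) = R*(3*(1/9)) = R*(1/3) = R/3)
1/F(l(-2), U) = 1/((1/3)*(81/2)) = 1/(27/2) = 2/27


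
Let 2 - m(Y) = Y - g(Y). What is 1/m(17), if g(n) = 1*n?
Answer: ½ ≈ 0.50000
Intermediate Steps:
g(n) = n
m(Y) = 2 (m(Y) = 2 - (Y - Y) = 2 - 1*0 = 2 + 0 = 2)
1/m(17) = 1/2 = ½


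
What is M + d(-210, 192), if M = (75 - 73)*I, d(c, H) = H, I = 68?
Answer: 328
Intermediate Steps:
M = 136 (M = (75 - 73)*68 = 2*68 = 136)
M + d(-210, 192) = 136 + 192 = 328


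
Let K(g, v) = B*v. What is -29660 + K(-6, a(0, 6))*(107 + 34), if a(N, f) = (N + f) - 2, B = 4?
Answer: -27404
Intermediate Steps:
a(N, f) = -2 + N + f
K(g, v) = 4*v
-29660 + K(-6, a(0, 6))*(107 + 34) = -29660 + (4*(-2 + 0 + 6))*(107 + 34) = -29660 + (4*4)*141 = -29660 + 16*141 = -29660 + 2256 = -27404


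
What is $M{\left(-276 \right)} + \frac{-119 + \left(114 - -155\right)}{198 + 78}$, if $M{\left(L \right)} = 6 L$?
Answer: $- \frac{76151}{46} \approx -1655.5$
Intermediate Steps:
$M{\left(-276 \right)} + \frac{-119 + \left(114 - -155\right)}{198 + 78} = 6 \left(-276\right) + \frac{-119 + \left(114 - -155\right)}{198 + 78} = -1656 + \frac{-119 + \left(114 + 155\right)}{276} = -1656 + \left(-119 + 269\right) \frac{1}{276} = -1656 + 150 \cdot \frac{1}{276} = -1656 + \frac{25}{46} = - \frac{76151}{46}$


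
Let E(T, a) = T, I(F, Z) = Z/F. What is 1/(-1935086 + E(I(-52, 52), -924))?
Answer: -1/1935087 ≈ -5.1677e-7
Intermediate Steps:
1/(-1935086 + E(I(-52, 52), -924)) = 1/(-1935086 + 52/(-52)) = 1/(-1935086 + 52*(-1/52)) = 1/(-1935086 - 1) = 1/(-1935087) = -1/1935087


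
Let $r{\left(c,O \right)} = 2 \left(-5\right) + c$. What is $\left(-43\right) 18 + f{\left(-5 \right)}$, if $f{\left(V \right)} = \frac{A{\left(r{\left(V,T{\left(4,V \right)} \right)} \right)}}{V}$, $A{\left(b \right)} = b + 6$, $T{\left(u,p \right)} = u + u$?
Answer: $- \frac{3861}{5} \approx -772.2$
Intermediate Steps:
$T{\left(u,p \right)} = 2 u$
$r{\left(c,O \right)} = -10 + c$
$A{\left(b \right)} = 6 + b$
$f{\left(V \right)} = \frac{-4 + V}{V}$ ($f{\left(V \right)} = \frac{6 + \left(-10 + V\right)}{V} = \frac{-4 + V}{V}$)
$\left(-43\right) 18 + f{\left(-5 \right)} = \left(-43\right) 18 + \frac{-4 - 5}{-5} = -774 - - \frac{9}{5} = -774 + \frac{9}{5} = - \frac{3861}{5}$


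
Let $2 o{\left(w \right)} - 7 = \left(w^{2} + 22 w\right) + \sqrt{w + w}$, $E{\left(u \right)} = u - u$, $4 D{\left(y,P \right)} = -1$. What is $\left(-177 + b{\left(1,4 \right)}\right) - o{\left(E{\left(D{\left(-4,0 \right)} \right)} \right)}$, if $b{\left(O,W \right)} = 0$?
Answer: $- \frac{361}{2} \approx -180.5$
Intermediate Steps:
$D{\left(y,P \right)} = - \frac{1}{4}$ ($D{\left(y,P \right)} = \frac{1}{4} \left(-1\right) = - \frac{1}{4}$)
$E{\left(u \right)} = 0$
$o{\left(w \right)} = \frac{7}{2} + \frac{w^{2}}{2} + 11 w + \frac{\sqrt{2} \sqrt{w}}{2}$ ($o{\left(w \right)} = \frac{7}{2} + \frac{\left(w^{2} + 22 w\right) + \sqrt{w + w}}{2} = \frac{7}{2} + \frac{\left(w^{2} + 22 w\right) + \sqrt{2 w}}{2} = \frac{7}{2} + \frac{\left(w^{2} + 22 w\right) + \sqrt{2} \sqrt{w}}{2} = \frac{7}{2} + \frac{w^{2} + 22 w + \sqrt{2} \sqrt{w}}{2} = \frac{7}{2} + \left(\frac{w^{2}}{2} + 11 w + \frac{\sqrt{2} \sqrt{w}}{2}\right) = \frac{7}{2} + \frac{w^{2}}{2} + 11 w + \frac{\sqrt{2} \sqrt{w}}{2}$)
$\left(-177 + b{\left(1,4 \right)}\right) - o{\left(E{\left(D{\left(-4,0 \right)} \right)} \right)} = \left(-177 + 0\right) - \left(\frac{7}{2} + \frac{0^{2}}{2} + 11 \cdot 0 + \frac{\sqrt{2} \sqrt{0}}{2}\right) = -177 - \left(\frac{7}{2} + \frac{1}{2} \cdot 0 + 0 + \frac{1}{2} \sqrt{2} \cdot 0\right) = -177 - \left(\frac{7}{2} + 0 + 0 + 0\right) = -177 - \frac{7}{2} = - \frac{361}{2}$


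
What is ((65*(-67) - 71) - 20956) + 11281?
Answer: -14101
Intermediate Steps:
((65*(-67) - 71) - 20956) + 11281 = ((-4355 - 71) - 20956) + 11281 = (-4426 - 20956) + 11281 = -25382 + 11281 = -14101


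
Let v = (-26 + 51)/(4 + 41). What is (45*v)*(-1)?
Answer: -25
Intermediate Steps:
v = 5/9 (v = 25/45 = 25*(1/45) = 5/9 ≈ 0.55556)
(45*v)*(-1) = (45*(5/9))*(-1) = 25*(-1) = -25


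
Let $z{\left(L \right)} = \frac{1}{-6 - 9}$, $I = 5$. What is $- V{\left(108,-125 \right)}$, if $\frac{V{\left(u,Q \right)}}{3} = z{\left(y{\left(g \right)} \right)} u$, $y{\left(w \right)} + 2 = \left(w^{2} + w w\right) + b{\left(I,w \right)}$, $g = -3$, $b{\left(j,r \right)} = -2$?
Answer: $\frac{108}{5} \approx 21.6$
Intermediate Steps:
$y{\left(w \right)} = -4 + 2 w^{2}$ ($y{\left(w \right)} = -2 - \left(2 - w^{2} - w w\right) = -2 + \left(\left(w^{2} + w^{2}\right) - 2\right) = -2 + \left(2 w^{2} - 2\right) = -2 + \left(-2 + 2 w^{2}\right) = -4 + 2 w^{2}$)
$z{\left(L \right)} = - \frac{1}{15}$ ($z{\left(L \right)} = \frac{1}{-15} = - \frac{1}{15}$)
$V{\left(u,Q \right)} = - \frac{u}{5}$ ($V{\left(u,Q \right)} = 3 \left(- \frac{u}{15}\right) = - \frac{u}{5}$)
$- V{\left(108,-125 \right)} = - \frac{\left(-1\right) 108}{5} = \left(-1\right) \left(- \frac{108}{5}\right) = \frac{108}{5}$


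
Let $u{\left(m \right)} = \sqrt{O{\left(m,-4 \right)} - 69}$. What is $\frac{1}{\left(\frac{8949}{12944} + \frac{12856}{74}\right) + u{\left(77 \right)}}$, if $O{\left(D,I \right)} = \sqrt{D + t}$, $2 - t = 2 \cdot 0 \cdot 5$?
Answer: $\frac{1}{\frac{83535145}{478928} + i \sqrt{69 - \sqrt{79}}} \approx 0.0057219 - 0.00025435 i$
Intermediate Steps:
$t = 2$ ($t = 2 - 2 \cdot 0 \cdot 5 = 2 - 0 \cdot 5 = 2 - 0 = 2 + 0 = 2$)
$O{\left(D,I \right)} = \sqrt{2 + D}$ ($O{\left(D,I \right)} = \sqrt{D + 2} = \sqrt{2 + D}$)
$u{\left(m \right)} = \sqrt{-69 + \sqrt{2 + m}}$ ($u{\left(m \right)} = \sqrt{\sqrt{2 + m} - 69} = \sqrt{-69 + \sqrt{2 + m}}$)
$\frac{1}{\left(\frac{8949}{12944} + \frac{12856}{74}\right) + u{\left(77 \right)}} = \frac{1}{\left(\frac{8949}{12944} + \frac{12856}{74}\right) + \sqrt{-69 + \sqrt{2 + 77}}} = \frac{1}{\left(8949 \cdot \frac{1}{12944} + 12856 \cdot \frac{1}{74}\right) + \sqrt{-69 + \sqrt{79}}} = \frac{1}{\left(\frac{8949}{12944} + \frac{6428}{37}\right) + \sqrt{-69 + \sqrt{79}}} = \frac{1}{\frac{83535145}{478928} + \sqrt{-69 + \sqrt{79}}}$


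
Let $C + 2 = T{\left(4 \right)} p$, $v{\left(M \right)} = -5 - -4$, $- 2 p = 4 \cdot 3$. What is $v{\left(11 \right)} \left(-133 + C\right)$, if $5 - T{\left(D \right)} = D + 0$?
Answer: $141$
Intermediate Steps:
$p = -6$ ($p = - \frac{4 \cdot 3}{2} = \left(- \frac{1}{2}\right) 12 = -6$)
$T{\left(D \right)} = 5 - D$ ($T{\left(D \right)} = 5 - \left(D + 0\right) = 5 - D$)
$v{\left(M \right)} = -1$ ($v{\left(M \right)} = -5 + 4 = -1$)
$C = -8$ ($C = -2 + \left(5 - 4\right) \left(-6\right) = -2 + 1 \left(-6\right) = -2 - 6 = -8$)
$v{\left(11 \right)} \left(-133 + C\right) = - (-133 - 8) = \left(-1\right) \left(-141\right) = 141$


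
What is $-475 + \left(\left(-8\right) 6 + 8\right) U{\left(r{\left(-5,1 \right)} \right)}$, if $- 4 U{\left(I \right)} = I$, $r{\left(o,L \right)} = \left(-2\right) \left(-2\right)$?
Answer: $-435$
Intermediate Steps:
$r{\left(o,L \right)} = 4$
$U{\left(I \right)} = - \frac{I}{4}$
$-475 + \left(\left(-8\right) 6 + 8\right) U{\left(r{\left(-5,1 \right)} \right)} = -475 + \left(\left(-8\right) 6 + 8\right) \left(\left(- \frac{1}{4}\right) 4\right) = -475 + \left(-48 + 8\right) \left(-1\right) = -475 - -40 = -475 + 40 = -435$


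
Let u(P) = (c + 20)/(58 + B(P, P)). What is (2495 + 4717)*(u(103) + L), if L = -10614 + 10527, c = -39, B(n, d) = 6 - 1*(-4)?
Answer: -10700805/17 ≈ -6.2946e+5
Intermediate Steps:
B(n, d) = 10 (B(n, d) = 6 + 4 = 10)
L = -87
u(P) = -19/68 (u(P) = (-39 + 20)/(58 + 10) = -19/68)
(2495 + 4717)*(u(103) + L) = (2495 + 4717)*(-19/68 - 87) = 7212*(-5935/68) = -10700805/17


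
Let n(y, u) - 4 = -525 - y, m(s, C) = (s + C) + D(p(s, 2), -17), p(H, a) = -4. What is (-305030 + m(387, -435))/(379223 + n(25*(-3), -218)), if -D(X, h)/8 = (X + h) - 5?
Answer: -304870/378777 ≈ -0.80488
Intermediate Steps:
D(X, h) = 40 - 8*X - 8*h (D(X, h) = -8*((X + h) - 5) = -8*(-5 + X + h) = 40 - 8*X - 8*h)
m(s, C) = 208 + C + s (m(s, C) = (s + C) + (40 - 8*(-4) - 8*(-17)) = (C + s) + (40 + 32 + 136) = (C + s) + 208 = 208 + C + s)
n(y, u) = -521 - y (n(y, u) = 4 + (-525 - y) = -521 - y)
(-305030 + m(387, -435))/(379223 + n(25*(-3), -218)) = (-305030 + (208 - 435 + 387))/(379223 + (-521 - 25*(-3))) = (-305030 + 160)/(379223 + (-521 - 1*(-75))) = -304870/(379223 + (-521 + 75)) = -304870/(379223 - 446) = -304870/378777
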